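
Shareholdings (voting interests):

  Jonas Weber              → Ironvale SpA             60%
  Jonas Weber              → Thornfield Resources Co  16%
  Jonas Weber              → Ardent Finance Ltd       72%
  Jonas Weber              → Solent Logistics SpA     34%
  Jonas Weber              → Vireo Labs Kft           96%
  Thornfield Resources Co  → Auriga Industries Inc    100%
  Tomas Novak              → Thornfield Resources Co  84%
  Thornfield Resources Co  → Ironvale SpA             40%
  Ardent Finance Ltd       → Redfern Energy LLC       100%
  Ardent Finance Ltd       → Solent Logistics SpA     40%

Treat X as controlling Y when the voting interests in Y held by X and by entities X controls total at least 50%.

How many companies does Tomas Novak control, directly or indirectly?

2

Tomas holds 84% of Thornfield, so Tomas controls Thornfield.
Thornfield holds 100% of Auriga, so Tomas controls Auriga.
No other company's threshold is met.
Tomas controls 2 companies.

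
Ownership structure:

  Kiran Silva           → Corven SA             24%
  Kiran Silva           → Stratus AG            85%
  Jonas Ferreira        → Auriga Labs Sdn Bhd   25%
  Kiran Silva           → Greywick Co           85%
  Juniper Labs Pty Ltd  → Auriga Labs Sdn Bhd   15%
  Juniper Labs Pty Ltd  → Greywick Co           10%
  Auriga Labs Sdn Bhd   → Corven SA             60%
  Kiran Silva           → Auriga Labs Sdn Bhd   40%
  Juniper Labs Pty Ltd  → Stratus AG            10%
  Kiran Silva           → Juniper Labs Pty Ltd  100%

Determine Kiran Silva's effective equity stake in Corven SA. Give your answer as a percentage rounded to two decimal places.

57.00%

Kiran reaches Corven along 3 paths.
Via Juniper → Auriga: 100% × 15% × 60% = 9%.
Via Auriga: 40% × 60% = 24%.
Direct stake: 24% = 24%.
Total: 9% + 24% + 24% = 57%.
Rounded: 57.00%.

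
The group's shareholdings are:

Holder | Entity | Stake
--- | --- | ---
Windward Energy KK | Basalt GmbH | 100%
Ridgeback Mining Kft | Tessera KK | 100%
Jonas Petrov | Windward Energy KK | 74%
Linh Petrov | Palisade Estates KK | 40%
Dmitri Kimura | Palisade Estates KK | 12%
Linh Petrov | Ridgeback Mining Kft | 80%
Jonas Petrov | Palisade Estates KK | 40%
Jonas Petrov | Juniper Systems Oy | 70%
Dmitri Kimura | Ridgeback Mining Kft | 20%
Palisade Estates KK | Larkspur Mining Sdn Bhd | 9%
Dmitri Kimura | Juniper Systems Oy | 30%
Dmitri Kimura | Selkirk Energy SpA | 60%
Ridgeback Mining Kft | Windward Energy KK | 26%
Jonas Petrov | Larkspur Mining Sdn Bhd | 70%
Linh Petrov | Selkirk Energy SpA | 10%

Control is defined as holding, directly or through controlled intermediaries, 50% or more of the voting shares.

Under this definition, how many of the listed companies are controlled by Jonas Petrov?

4

Jonas holds 70% of Larkspur, so Jonas controls Larkspur.
Jonas holds 74% of Windward, so Jonas controls Windward.
Windward holds 100% of Basalt, so Jonas controls Basalt.
Jonas holds 70% of Juniper, so Jonas controls Juniper.
No other company's threshold is met.
Jonas controls 4 companies.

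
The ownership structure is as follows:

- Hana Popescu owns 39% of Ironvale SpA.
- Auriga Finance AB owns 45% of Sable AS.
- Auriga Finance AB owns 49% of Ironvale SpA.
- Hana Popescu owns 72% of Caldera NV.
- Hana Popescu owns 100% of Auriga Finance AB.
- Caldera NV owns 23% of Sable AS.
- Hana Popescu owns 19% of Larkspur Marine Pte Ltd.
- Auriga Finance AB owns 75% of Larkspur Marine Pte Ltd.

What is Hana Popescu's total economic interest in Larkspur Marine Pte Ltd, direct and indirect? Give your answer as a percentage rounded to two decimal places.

Hana reaches Larkspur along 2 paths.
Via Auriga: 100% × 75% = 75%.
Direct stake: 19% = 19%.
Total: 75% + 19% = 94%.
Rounded: 94.00%.

94.00%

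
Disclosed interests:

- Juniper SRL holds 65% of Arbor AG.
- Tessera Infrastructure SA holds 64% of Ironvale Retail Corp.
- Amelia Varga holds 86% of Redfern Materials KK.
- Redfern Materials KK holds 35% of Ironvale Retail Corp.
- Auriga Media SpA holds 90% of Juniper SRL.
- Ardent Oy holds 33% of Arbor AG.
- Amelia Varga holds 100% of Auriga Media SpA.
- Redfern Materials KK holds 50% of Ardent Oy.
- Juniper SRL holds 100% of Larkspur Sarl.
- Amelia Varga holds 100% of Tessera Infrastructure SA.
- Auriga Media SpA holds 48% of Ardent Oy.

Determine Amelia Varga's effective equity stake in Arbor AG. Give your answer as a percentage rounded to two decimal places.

Amelia reaches Arbor along 3 paths.
Via Auriga → Juniper: 100% × 90% × 65% = 58.5%.
Via Redfern → Ardent: 86% × 50% × 33% = 14.19%.
Via Auriga → Ardent: 100% × 48% × 33% = 15.84%.
Total: 58.5% + 14.19% + 15.84% = 88.53%.

88.53%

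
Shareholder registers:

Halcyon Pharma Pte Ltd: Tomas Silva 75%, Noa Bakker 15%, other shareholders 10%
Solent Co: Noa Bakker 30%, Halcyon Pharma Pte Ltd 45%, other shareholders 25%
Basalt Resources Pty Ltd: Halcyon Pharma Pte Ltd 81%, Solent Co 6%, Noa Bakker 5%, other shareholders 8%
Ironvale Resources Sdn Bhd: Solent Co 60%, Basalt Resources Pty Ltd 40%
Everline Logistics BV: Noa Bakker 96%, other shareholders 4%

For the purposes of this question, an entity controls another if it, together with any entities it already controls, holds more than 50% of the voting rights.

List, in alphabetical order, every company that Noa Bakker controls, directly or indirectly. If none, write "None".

Everline Logistics BV

Noa holds 96% of Everline, so Noa controls Everline.
No other company's threshold is met.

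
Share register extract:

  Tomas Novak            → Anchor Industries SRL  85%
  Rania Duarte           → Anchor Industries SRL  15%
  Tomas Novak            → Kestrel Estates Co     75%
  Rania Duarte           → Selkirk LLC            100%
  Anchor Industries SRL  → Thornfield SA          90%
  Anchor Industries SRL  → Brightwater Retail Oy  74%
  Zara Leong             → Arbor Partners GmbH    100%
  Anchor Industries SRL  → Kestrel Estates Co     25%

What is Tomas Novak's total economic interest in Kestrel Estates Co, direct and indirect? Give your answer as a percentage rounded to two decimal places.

96.25%

Tomas reaches Kestrel along 2 paths.
Direct stake: 75% = 75%.
Via Anchor: 85% × 25% = 21.25%.
Total: 75% + 21.25% = 96.25%.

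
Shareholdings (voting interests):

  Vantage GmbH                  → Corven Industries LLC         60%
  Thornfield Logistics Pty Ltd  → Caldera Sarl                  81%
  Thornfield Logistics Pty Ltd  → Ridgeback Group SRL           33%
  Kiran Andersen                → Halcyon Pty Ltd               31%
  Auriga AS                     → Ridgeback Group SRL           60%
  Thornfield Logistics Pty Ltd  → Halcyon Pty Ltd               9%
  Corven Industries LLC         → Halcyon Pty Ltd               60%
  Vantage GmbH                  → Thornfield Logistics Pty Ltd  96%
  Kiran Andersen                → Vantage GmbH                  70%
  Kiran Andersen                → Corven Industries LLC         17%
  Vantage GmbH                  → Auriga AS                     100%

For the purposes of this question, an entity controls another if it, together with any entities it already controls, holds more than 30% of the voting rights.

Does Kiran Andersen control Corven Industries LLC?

Yes

Kiran holds 70% of Vantage, so Kiran controls Vantage.
Kiran and Vantage together hold 17% + 60% = 77% of Corven, so Kiran controls Corven.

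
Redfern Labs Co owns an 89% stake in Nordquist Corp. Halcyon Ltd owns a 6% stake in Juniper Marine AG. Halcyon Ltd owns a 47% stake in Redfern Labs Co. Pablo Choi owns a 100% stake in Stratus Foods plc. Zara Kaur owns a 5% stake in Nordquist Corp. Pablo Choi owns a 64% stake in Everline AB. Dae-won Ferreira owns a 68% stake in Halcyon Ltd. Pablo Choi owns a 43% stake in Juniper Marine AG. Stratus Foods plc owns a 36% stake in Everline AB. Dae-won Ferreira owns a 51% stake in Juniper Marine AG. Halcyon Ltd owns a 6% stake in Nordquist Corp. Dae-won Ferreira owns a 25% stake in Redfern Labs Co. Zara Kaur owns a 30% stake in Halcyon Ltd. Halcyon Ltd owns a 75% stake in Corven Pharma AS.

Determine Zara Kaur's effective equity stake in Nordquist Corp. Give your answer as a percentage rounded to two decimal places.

Zara reaches Nordquist along 3 paths.
Direct stake: 5% = 5%.
Via Halcyon → Redfern: 30% × 47% × 89% = 12.549%.
Via Halcyon: 30% × 6% = 1.8%.
Total: 5% + 12.549% + 1.8% = 19.349%.
Rounded: 19.35%.

19.35%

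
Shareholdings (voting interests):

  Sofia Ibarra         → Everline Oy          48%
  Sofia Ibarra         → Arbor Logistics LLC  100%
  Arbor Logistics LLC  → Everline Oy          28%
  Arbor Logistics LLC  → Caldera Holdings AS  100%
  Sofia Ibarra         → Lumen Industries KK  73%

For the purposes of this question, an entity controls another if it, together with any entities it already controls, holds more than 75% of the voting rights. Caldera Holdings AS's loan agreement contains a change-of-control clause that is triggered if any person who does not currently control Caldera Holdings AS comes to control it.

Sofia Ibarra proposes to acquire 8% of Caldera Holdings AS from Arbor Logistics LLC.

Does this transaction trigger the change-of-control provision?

The purchase adds only to Sofia's holdings (Arbor's stake shrinks), so Sofia is the only person who could newly come to control Caldera.
Sofia holds 100% of Arbor, so Sofia controls Arbor.
Arbor holds 100% of Caldera, so Sofia controls Caldera.
So Sofia already controls Caldera before the transaction.
After the purchase, Sofia holds 8% of Caldera directly, and Arbor's stake falls to 92%.
Sofia controlled Caldera already, so this is not a new person acquiring control; every other person's position is unchanged or reduced.
No new person acquires control, so the clause is not triggered.

No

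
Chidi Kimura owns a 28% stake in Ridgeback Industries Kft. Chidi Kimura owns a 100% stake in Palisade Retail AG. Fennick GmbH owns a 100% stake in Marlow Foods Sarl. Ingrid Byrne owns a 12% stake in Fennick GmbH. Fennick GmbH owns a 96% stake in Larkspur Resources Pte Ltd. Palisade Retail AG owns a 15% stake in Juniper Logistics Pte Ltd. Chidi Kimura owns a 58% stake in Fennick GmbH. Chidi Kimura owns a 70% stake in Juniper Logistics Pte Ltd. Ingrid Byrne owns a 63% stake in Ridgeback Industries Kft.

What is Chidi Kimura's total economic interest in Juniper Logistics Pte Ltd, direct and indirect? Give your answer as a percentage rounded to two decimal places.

Chidi reaches Juniper along 2 paths.
Via Palisade: 100% × 15% = 15%.
Direct stake: 70% = 70%.
Total: 15% + 70% = 85%.
Rounded: 85.00%.

85.00%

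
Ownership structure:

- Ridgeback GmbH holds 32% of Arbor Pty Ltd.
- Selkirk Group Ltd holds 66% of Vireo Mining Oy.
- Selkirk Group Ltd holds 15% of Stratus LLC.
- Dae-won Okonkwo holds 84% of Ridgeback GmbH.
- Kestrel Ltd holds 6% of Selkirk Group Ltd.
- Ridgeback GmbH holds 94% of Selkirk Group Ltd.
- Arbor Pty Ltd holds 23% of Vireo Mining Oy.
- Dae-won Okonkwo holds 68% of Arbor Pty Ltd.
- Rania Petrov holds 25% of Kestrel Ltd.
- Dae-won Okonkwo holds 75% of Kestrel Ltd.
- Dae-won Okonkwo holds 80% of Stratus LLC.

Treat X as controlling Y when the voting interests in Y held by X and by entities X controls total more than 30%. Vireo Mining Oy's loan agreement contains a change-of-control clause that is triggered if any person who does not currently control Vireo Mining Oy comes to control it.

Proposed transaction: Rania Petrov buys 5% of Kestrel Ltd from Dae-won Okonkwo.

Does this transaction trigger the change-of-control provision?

The purchase adds only to Rania's holdings (Dae-won's stake shrinks), so Rania is the only person who could newly come to control Vireo.
Rania's largest direct stake is 25% in Kestrel, which does not meet the threshold, so Rania controls no company.
Neither Rania nor any entity Rania controls holds any voting interest in Vireo.
So before the transaction, Rania does not control Vireo.
After the purchase, Rania's direct stake in Kestrel rises to 25% + 5% = 30%, and Dae-won's stake falls to 70%.
Rania's side now holds 30% of Kestrel, not > 30%, so Rania still does not control Kestrel.
After the transaction, neither Rania nor any entity Rania controls holds a voting interest in Vireo, so Rania still does not control it.
No new person acquires control, so the clause is not triggered.

No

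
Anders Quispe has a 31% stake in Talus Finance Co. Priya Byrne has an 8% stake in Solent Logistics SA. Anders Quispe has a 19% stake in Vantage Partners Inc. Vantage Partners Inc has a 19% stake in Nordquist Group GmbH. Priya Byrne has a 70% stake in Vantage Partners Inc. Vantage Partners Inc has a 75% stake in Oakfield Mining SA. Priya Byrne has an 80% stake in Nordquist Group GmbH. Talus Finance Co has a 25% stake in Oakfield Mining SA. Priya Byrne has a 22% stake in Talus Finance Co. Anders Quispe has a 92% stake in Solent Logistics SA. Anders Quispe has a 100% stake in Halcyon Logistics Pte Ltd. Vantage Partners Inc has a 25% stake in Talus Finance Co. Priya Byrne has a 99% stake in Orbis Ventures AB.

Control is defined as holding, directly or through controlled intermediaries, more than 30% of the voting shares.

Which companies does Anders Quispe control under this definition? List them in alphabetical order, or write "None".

Anders holds 92% of Solent, so Anders controls Solent.
Anders holds 31% of Talus, so Anders controls Talus.
Anders holds 100% of Halcyon, so Anders controls Halcyon.
No other company's threshold is met.

Halcyon Logistics Pte Ltd, Solent Logistics SA, Talus Finance Co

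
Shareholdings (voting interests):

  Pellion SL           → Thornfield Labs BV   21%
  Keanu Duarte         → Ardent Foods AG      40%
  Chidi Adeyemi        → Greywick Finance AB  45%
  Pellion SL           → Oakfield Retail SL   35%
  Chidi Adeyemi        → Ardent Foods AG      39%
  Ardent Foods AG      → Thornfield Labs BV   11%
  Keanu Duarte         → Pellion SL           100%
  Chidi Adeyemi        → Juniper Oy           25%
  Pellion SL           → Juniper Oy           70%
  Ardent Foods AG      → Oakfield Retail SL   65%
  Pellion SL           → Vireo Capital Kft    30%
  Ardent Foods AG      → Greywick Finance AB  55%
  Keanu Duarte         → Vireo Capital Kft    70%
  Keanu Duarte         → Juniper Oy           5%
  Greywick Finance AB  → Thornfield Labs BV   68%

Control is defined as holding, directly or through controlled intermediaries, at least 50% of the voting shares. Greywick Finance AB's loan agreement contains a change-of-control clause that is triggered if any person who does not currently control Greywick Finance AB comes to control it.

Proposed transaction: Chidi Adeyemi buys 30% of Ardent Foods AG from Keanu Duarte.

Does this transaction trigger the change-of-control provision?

Yes

The purchase adds only to Chidi's holdings (Keanu's stake shrinks), so Chidi is the only person who could newly come to control Greywick.
Chidi's largest direct stake is 45% in Greywick, which does not meet the threshold, so Chidi controls no company.
In Greywick, Chidi's side holds only 45%, not ≥ 50%.
So before the transaction, Chidi does not control Greywick.
After the purchase, Chidi's direct stake in Ardent rises to 39% + 30% = 69%, and Keanu's stake falls to 10%.
Chidi holds 69% of Ardent, so Chidi controls Ardent.
Ardent and Chidi together hold 55% + 45% = 100% of Greywick, so Chidi controls Greywick.
Chidi did not control Greywick before and does after, so the clause is triggered.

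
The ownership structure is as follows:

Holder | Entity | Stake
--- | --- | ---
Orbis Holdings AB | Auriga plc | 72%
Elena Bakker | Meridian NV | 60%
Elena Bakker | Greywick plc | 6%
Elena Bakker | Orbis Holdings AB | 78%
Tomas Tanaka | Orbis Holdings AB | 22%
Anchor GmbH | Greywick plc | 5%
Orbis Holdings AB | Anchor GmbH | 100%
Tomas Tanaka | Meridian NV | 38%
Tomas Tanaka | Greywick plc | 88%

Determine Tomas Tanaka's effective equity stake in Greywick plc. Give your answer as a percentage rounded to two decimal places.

89.10%

Tomas reaches Greywick along 2 paths.
Direct stake: 88% = 88%.
Via Orbis → Anchor: 22% × 100% × 5% = 1.1%.
Total: 88% + 1.1% = 89.1%.
Rounded: 89.10%.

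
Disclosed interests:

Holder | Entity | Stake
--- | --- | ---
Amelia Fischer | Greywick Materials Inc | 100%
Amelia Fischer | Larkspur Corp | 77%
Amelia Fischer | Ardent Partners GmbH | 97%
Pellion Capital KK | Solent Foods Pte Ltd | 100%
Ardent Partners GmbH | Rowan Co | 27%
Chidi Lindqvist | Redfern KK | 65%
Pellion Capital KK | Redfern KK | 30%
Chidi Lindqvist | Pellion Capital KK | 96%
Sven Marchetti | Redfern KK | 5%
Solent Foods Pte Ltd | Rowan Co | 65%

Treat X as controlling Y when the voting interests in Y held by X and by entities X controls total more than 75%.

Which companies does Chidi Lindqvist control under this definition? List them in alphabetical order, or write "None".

Chidi holds 96% of Pellion, so Chidi controls Pellion.
Pellion holds 100% of Solent, so Chidi controls Solent.
Chidi and Pellion together hold 65% + 30% = 95% of Redfern, so Chidi controls Redfern.
No other company's threshold is met.

Pellion Capital KK, Redfern KK, Solent Foods Pte Ltd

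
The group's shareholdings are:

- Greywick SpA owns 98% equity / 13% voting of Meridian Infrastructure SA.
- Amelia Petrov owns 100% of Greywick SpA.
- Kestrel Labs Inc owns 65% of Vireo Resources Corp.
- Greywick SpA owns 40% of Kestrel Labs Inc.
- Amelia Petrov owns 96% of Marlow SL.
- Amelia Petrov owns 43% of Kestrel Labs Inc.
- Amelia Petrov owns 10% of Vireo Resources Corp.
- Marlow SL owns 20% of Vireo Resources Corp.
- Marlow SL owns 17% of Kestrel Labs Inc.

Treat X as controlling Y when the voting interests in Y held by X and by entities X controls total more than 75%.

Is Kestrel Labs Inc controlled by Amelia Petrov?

Yes

Amelia holds 96% of Marlow, so Amelia controls Marlow.
Amelia holds 100% of Greywick, so Amelia controls Greywick.
Amelia and Marlow and Greywick together hold 43% + 17% + 40% = 100% of Kestrel, so Amelia controls Kestrel.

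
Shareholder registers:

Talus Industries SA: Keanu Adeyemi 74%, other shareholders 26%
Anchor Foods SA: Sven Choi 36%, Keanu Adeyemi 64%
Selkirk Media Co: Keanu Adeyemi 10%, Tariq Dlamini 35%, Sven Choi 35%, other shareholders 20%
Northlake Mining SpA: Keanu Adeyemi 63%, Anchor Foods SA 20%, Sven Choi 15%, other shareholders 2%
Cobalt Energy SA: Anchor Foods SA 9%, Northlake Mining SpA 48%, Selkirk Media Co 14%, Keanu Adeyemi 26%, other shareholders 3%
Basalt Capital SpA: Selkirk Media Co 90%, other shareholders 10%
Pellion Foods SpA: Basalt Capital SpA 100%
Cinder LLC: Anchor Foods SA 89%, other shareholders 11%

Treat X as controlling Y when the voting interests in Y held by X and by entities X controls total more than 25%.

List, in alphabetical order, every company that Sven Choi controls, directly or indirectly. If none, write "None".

Sven holds 36% of Anchor, so Sven controls Anchor.
Sven holds 35% of Selkirk, so Sven controls Selkirk.
Anchor and Sven together hold 20% + 15% = 35% of Northlake, so Sven controls Northlake.
Anchor and Northlake and Selkirk together hold 9% + 48% + 14% = 71% of Cobalt, so Sven controls Cobalt.
Selkirk holds 90% of Basalt, so Sven controls Basalt.
Basalt holds 100% of Pellion, so Sven controls Pellion.
Anchor holds 89% of Cinder, so Sven controls Cinder.
No other company's threshold is met.

Anchor Foods SA, Basalt Capital SpA, Cinder LLC, Cobalt Energy SA, Northlake Mining SpA, Pellion Foods SpA, Selkirk Media Co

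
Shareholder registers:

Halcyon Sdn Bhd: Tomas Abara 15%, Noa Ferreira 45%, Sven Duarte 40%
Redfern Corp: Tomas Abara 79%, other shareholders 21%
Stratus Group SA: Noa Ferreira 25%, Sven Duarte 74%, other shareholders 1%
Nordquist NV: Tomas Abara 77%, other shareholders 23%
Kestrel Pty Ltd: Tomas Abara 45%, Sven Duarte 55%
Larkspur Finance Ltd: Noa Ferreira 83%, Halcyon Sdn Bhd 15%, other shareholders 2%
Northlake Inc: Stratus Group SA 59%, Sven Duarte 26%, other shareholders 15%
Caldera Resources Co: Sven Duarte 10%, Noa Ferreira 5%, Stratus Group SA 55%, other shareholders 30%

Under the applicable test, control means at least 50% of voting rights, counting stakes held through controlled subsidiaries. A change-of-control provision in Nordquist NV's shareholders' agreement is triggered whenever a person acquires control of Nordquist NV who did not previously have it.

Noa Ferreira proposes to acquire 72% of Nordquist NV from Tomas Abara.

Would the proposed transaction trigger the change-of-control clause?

The purchase adds only to Noa's holdings (Tomas's stake shrinks), so Noa is the only person who could newly come to control Nordquist.
Noa holds 83% of Larkspur, so Noa controls Larkspur.
Neither Noa nor any entity Noa controls holds any voting interest in Nordquist.
So before the transaction, Noa does not control Nordquist.
After the purchase, Noa holds 72% of Nordquist directly, and Tomas's stake falls to 5%.
Noa holds 72% of Nordquist, so Noa controls Nordquist.
Noa did not control Nordquist before and does after, so the clause is triggered.

Yes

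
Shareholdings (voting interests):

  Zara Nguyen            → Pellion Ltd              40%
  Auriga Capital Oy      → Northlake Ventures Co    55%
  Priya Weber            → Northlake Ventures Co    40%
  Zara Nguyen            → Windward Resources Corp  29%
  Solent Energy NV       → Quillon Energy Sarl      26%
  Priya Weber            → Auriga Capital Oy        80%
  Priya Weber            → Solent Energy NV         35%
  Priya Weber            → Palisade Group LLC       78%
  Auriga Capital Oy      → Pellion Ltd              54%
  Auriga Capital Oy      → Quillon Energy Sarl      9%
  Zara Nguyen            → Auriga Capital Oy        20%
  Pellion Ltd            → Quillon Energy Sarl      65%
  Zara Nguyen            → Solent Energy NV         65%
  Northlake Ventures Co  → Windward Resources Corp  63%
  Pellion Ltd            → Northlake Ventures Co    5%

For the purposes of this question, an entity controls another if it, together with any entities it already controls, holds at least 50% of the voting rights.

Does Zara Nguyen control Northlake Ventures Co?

Zara holds 65% of Solent, so Zara controls Solent.
Neither Zara nor any entity Zara controls holds any voting interest in Northlake.
So Zara does not control Northlake.

No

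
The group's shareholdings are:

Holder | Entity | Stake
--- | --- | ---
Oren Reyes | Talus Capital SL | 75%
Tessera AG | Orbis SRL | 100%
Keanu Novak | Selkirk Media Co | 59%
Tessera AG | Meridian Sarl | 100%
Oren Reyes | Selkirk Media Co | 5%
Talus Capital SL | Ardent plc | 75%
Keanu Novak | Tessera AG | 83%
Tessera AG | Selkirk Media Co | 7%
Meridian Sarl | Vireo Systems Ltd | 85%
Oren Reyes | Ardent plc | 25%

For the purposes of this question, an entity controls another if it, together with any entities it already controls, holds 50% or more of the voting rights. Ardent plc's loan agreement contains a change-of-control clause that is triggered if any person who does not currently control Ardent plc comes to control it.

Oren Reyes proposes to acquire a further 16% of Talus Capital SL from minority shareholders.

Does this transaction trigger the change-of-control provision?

The purchase changes only Oren's holdings, so Oren is the only person who could newly come to control Ardent.
Oren holds 75% of Talus, so Oren controls Talus.
Talus and Oren together hold 75% + 25% = 100% of Ardent, so Oren controls Ardent.
So Oren already controls Ardent before the transaction.
After the purchase, Oren's direct stake in Talus rises to 75% + 16% = 91%.
Oren controlled Ardent already, so this is not a new person acquiring control; every other person's position is unchanged or reduced.
No new person acquires control, so the clause is not triggered.

No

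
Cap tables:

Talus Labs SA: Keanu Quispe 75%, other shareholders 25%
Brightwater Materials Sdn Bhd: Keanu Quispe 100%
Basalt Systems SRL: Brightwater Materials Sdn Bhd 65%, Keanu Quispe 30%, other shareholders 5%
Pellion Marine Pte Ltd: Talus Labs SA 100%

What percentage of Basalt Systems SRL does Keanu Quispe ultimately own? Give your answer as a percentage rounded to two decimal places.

95.00%

Keanu reaches Basalt along 2 paths.
Via Brightwater: 100% × 65% = 65%.
Direct stake: 30% = 30%.
Total: 65% + 30% = 95%.
Rounded: 95.00%.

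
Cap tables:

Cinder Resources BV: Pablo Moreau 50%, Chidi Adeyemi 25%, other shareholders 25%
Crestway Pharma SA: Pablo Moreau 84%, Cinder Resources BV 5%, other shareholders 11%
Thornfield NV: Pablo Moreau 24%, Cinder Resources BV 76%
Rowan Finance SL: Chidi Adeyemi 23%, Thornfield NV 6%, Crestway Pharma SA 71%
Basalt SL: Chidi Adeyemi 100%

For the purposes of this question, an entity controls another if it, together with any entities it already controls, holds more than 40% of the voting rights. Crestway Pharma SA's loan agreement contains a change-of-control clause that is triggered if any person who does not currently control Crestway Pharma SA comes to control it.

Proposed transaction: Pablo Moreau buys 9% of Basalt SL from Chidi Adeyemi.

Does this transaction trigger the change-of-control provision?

No

The purchase adds only to Pablo's holdings (Chidi's stake shrinks), so Pablo is the only person who could newly come to control Crestway.
Pablo holds 50% of Cinder, so Pablo controls Cinder.
Pablo and Cinder together hold 84% + 5% = 89% of Crestway, so Pablo controls Crestway.
So Pablo already controls Crestway before the transaction.
After the purchase, Pablo holds 9% of Basalt directly, and Chidi's stake falls to 91%.
Pablo controlled Crestway already, so this is not a new person acquiring control; every other person's position is unchanged or reduced.
No new person acquires control, so the clause is not triggered.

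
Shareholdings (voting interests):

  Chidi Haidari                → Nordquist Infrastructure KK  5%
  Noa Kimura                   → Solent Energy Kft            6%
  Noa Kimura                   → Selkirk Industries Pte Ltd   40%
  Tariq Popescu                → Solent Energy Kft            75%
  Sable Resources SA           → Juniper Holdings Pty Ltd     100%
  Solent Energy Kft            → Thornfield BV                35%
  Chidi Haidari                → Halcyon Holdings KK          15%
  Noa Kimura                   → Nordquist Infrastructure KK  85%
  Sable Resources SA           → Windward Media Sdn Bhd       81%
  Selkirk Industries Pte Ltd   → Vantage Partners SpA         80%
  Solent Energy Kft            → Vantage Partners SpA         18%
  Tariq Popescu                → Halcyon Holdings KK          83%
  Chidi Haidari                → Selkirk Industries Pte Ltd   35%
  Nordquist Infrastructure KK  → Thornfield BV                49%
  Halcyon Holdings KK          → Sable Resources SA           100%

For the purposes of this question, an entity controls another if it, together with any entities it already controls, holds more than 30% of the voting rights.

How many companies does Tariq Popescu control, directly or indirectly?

Tariq holds 83% of Halcyon, so Tariq controls Halcyon.
Tariq holds 75% of Solent, so Tariq controls Solent.
Halcyon holds 100% of Sable, so Tariq controls Sable.
Solent holds 35% of Thornfield, so Tariq controls Thornfield.
Sable holds 100% of Juniper, so Tariq controls Juniper.
Sable holds 81% of Windward, so Tariq controls Windward.
No other company's threshold is met.
Tariq controls 6 companies.

6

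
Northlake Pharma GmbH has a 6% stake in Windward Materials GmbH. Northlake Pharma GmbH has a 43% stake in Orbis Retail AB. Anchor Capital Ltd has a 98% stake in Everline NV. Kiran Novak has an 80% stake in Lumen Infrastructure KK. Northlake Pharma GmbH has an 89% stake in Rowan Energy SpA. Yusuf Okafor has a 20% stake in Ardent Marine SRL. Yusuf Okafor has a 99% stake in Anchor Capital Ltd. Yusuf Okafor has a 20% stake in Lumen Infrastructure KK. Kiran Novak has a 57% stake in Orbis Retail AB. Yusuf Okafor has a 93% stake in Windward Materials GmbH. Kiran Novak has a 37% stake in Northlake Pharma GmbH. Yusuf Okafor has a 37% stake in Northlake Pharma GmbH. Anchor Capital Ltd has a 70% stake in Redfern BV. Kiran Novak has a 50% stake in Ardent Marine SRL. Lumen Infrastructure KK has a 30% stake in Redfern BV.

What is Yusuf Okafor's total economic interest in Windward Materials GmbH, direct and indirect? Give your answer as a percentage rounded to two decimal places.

Yusuf reaches Windward along 2 paths.
Via Northlake: 37% × 6% = 2.22%.
Direct stake: 93% = 93%.
Total: 2.22% + 93% = 95.22%.

95.22%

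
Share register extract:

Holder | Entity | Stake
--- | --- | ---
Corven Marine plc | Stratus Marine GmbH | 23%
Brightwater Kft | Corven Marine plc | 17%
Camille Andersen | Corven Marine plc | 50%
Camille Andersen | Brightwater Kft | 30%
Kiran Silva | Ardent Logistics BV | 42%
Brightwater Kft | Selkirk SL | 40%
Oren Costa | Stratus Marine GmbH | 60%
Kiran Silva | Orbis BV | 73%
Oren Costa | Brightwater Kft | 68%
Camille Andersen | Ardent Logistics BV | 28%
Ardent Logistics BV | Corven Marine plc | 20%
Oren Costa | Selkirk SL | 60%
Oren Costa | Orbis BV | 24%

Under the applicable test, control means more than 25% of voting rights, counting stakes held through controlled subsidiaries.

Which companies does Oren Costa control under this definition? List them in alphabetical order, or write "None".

Brightwater Kft, Selkirk SL, Stratus Marine GmbH

Oren holds 68% of Brightwater, so Oren controls Brightwater.
Brightwater and Oren together hold 40% + 60% = 100% of Selkirk, so Oren controls Selkirk.
Oren holds 60% of Stratus, so Oren controls Stratus.
No other company's threshold is met.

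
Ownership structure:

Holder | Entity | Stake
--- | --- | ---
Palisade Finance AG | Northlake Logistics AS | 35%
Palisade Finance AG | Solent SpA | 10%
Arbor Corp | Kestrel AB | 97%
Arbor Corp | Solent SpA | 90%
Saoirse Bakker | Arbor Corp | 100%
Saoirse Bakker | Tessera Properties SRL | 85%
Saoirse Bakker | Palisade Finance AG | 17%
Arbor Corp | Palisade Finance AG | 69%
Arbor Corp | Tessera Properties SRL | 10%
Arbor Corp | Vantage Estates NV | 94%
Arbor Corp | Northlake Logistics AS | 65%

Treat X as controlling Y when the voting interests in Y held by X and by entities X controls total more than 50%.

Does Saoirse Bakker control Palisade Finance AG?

Yes

Saoirse holds 100% of Arbor, so Saoirse controls Arbor.
Saoirse and Arbor together hold 17% + 69% = 86% of Palisade, so Saoirse controls Palisade.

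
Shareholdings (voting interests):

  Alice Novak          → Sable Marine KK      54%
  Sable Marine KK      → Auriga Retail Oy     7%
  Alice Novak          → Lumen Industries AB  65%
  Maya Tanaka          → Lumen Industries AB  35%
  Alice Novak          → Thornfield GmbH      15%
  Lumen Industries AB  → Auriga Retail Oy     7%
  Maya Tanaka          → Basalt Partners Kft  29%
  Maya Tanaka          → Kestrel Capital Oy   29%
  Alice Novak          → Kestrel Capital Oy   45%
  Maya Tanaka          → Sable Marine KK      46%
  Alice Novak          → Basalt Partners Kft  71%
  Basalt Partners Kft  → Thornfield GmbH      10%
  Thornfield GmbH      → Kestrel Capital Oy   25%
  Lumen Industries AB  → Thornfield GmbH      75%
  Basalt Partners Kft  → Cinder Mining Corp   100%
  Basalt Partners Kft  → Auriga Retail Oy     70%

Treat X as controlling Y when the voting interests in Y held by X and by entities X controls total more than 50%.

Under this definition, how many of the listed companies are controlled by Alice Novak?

Alice holds 54% of Sable, so Alice controls Sable.
Alice holds 71% of Basalt, so Alice controls Basalt.
Alice holds 65% of Lumen, so Alice controls Lumen.
Sable and Basalt and Lumen together hold 7% + 70% + 7% = 84% of Auriga, so Alice controls Auriga.
Alice and Basalt and Lumen together hold 15% + 10% + 75% = 100% of Thornfield, so Alice controls Thornfield.
Alice and Thornfield together hold 45% + 25% = 70% of Kestrel, so Alice controls Kestrel.
Basalt holds 100% of Cinder, so Alice controls Cinder.
Alice controls 7 companies.

7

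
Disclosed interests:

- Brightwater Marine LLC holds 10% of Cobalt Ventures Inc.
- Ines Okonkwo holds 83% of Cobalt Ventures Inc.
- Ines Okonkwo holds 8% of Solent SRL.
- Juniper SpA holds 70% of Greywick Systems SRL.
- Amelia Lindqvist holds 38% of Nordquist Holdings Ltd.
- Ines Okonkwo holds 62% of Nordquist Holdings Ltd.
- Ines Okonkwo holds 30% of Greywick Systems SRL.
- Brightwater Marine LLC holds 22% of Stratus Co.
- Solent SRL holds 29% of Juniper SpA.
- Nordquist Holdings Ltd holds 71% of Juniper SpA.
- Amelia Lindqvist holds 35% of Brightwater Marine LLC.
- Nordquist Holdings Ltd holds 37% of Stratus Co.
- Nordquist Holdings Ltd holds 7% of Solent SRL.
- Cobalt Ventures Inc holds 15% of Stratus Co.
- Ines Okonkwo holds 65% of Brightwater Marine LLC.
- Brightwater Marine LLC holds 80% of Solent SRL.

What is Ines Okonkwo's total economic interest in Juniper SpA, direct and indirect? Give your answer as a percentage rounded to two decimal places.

Ines reaches Juniper along 4 paths.
Via Nordquist: 62% × 71% = 44.02%.
Via Nordquist → Solent: 62% × 7% × 29% = 1.2586%.
Via Solent: 8% × 29% = 2.32%.
Via Brightwater → Solent: 65% × 80% × 29% = 15.08%.
Total: 44.02% + 1.2586% + 2.32% + 15.08% = 62.6786%.
Rounded: 62.68%.

62.68%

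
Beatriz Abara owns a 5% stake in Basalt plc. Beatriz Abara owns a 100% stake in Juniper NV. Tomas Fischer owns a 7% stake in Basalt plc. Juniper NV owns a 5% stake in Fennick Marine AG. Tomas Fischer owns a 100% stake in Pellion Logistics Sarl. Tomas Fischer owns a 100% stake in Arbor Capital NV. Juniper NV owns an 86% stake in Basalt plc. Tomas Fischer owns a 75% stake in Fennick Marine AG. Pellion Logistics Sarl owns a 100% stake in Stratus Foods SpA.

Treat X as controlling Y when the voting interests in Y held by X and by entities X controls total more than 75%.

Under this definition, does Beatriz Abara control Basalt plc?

Yes

Beatriz holds 100% of Juniper, so Beatriz controls Juniper.
Beatriz and Juniper together hold 5% + 86% = 91% of Basalt, so Beatriz controls Basalt.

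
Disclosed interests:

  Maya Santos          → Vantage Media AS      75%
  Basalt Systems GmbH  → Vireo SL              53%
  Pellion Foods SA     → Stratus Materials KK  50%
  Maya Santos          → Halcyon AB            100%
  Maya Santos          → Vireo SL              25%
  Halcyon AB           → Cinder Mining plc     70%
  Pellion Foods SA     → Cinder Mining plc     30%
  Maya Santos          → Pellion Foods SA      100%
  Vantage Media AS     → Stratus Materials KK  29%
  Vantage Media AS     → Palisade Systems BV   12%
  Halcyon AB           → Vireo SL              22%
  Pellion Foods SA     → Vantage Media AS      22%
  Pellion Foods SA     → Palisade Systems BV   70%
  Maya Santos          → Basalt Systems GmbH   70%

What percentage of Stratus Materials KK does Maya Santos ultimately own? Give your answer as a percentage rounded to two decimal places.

78.13%

Maya reaches Stratus along 3 paths.
Via Vantage: 75% × 29% = 21.75%.
Via Pellion → Vantage: 100% × 22% × 29% = 6.38%.
Via Pellion: 100% × 50% = 50%.
Total: 21.75% + 6.38% + 50% = 78.13%.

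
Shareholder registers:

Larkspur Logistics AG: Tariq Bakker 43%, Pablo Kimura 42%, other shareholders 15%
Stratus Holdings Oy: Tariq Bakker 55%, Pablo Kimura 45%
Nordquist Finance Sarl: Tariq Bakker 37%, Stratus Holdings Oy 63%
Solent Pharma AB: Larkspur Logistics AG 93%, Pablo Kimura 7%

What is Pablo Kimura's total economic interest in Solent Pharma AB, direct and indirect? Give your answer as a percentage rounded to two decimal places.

Pablo reaches Solent along 2 paths.
Via Larkspur: 42% × 93% = 39.06%.
Direct stake: 7% = 7%.
Total: 39.06% + 7% = 46.06%.

46.06%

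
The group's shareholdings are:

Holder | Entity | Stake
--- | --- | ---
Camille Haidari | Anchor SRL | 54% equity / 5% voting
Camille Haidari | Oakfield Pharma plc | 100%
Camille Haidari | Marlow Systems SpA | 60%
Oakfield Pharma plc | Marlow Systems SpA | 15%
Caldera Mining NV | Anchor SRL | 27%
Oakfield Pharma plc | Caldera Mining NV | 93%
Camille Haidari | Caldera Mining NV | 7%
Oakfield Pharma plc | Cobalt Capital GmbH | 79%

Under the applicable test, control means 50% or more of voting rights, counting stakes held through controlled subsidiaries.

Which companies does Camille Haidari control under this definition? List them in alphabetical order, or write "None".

Caldera Mining NV, Cobalt Capital GmbH, Marlow Systems SpA, Oakfield Pharma plc

Camille holds 100% of Oakfield, so Camille controls Oakfield.
Oakfield and Camille together hold 15% + 60% = 75% of Marlow, so Camille controls Marlow.
Camille and Oakfield together hold 7% + 93% = 100% of Caldera, so Camille controls Caldera.
Oakfield holds 79% of Cobalt, so Camille controls Cobalt.
No other company's threshold is met.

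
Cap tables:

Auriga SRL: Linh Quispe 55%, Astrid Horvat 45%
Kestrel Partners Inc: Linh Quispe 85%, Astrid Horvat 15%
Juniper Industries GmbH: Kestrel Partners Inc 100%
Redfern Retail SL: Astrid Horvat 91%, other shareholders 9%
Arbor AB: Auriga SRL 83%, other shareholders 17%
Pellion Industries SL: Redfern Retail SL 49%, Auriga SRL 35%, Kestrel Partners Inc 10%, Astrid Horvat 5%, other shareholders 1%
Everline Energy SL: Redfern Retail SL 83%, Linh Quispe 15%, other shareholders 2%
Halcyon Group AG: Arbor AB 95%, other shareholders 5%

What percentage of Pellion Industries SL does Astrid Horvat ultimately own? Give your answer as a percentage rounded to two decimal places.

66.84%

Astrid reaches Pellion along 4 paths.
Via Redfern: 91% × 49% = 44.59%.
Via Auriga: 45% × 35% = 15.75%.
Via Kestrel: 15% × 10% = 1.5%.
Direct stake: 5% = 5%.
Total: 44.59% + 15.75% + 1.5% + 5% = 66.84%.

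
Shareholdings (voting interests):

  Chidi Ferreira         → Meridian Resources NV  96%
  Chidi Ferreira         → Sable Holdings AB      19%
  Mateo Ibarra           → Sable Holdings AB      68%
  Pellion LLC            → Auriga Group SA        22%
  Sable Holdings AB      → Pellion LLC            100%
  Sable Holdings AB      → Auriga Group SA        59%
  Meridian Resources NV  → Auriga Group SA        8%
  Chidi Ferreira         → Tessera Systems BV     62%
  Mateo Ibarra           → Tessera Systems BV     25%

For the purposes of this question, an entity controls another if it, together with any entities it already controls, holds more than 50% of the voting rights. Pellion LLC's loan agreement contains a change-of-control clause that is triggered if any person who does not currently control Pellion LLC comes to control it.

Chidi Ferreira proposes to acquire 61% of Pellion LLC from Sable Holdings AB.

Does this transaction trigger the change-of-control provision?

The purchase adds only to Chidi's holdings (Sable's stake shrinks), so Chidi is the only person who could newly come to control Pellion.
Chidi holds 96% of Meridian, so Chidi controls Meridian.
Chidi holds 62% of Tessera, so Chidi controls Tessera.
Neither Chidi nor any entity Chidi controls holds any voting interest in Pellion.
So before the transaction, Chidi does not control Pellion.
After the purchase, Chidi holds 61% of Pellion directly, and Sable's stake falls to 39%.
Chidi holds 61% of Pellion, so Chidi controls Pellion.
Chidi did not control Pellion before and does after, so the clause is triggered.

Yes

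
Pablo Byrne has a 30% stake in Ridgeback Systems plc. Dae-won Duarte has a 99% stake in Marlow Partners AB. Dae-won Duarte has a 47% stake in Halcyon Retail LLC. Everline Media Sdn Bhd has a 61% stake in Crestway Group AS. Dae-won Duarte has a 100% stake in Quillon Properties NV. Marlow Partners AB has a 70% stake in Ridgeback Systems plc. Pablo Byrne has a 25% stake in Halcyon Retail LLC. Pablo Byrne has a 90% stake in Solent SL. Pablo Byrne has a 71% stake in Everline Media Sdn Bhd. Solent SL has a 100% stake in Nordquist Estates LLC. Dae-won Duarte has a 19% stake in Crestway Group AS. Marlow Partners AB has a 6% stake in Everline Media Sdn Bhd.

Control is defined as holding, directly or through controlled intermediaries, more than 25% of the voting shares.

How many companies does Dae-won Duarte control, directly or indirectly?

Dae-won holds 100% of Quillon, so Dae-won controls Quillon.
Dae-won holds 99% of Marlow, so Dae-won controls Marlow.
Dae-won holds 47% of Halcyon, so Dae-won controls Halcyon.
Marlow holds 70% of Ridgeback, so Dae-won controls Ridgeback.
No other company's threshold is met.
Dae-won controls 4 companies.

4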